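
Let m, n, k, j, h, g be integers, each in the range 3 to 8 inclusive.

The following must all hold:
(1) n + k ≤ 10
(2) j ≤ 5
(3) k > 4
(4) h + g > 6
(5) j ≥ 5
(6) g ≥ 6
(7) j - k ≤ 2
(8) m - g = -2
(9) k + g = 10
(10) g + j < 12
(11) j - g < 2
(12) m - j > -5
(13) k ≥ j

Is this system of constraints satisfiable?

From constraints 5 and 13: k ≥ j ≥ 5. From constraint 6: g ≥ 6. Hence k + g ≥ 11. But constraint 9 requires k + g = 10, and 10 < 11. Contradiction.

Unsatisfiable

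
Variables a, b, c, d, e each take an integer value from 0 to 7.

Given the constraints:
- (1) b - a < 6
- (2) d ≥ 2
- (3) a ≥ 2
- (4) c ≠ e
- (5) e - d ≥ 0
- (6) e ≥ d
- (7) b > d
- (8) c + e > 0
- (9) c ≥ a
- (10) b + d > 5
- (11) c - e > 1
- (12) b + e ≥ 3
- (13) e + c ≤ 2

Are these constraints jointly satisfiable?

From constraints 2 and 6: e ≥ d ≥ 2. From constraints 3 and 9: c ≥ a ≥ 2. Hence e + c ≥ 4. But constraint 13 requires e + c ≤ 2, and 2 < 4. Contradiction.

Unsatisfiable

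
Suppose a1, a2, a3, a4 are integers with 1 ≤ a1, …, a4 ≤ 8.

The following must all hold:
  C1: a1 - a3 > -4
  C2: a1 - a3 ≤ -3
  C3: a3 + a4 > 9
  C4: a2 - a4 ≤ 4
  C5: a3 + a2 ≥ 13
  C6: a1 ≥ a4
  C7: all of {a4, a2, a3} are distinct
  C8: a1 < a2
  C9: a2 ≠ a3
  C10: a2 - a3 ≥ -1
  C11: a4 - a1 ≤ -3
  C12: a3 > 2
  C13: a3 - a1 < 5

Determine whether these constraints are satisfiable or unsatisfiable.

Unsatisfiable

Constraints 2, 4, 10, and 11 give a4 − a2 ≥ -4, a2 − a3 ≥ -1, a3 − a1 ≥ 3, a1 − a4 ≥ 3.
Adding all 4 inequalities: the left sides telescope to 0, and the right sides sum to (-4) + (-1) + 3 + 3 = 1. So 0 ≥ 1, which is false.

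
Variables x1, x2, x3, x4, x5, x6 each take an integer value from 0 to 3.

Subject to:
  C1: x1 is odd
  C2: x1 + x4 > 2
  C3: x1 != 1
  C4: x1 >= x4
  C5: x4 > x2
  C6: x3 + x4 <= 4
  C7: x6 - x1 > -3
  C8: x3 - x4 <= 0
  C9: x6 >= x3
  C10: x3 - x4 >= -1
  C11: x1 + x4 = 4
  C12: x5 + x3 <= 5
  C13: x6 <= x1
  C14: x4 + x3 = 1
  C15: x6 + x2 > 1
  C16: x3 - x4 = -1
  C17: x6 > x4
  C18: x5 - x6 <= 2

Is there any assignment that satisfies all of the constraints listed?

One satisfying assignment is x1 = 3, x2 = 0, x3 = 0, x4 = 1, x5 = 3, x6 = 3.
For the less obvious constraints — constraint 2: x1 + x4 = 4; constraint 6: x3 + x4 = 1 — and the others hold by inspection.

Satisfiable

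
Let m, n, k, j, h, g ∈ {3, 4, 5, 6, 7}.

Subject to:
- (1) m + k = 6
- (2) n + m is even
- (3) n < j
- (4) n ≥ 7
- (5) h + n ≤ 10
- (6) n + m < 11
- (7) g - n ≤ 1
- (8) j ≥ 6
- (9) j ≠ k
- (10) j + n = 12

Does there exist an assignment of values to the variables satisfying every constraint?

Unsatisfiable

From constraint 8: j ≥ 6. From constraint 4: n ≥ 7. Hence j + n ≥ 13. But constraint 10 requires j + n = 12, and 12 < 13. Contradiction.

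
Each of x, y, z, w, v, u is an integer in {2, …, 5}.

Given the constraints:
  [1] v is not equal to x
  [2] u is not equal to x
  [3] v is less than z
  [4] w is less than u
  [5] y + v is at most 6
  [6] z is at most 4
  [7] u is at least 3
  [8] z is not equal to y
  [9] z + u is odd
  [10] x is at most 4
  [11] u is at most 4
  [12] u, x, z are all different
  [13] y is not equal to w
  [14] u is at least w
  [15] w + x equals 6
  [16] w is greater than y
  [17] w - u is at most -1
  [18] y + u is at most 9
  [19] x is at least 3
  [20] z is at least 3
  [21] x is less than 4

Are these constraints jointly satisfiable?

Unsatisfiable

Constraints 6, 7, 10, 11, 19, and 20 confine each of u, x, z to the 2 values {3, 4}.
Constraint 12 requires all 3 of them to be distinct, but only 2 values are available — impossible by the pigeonhole principle.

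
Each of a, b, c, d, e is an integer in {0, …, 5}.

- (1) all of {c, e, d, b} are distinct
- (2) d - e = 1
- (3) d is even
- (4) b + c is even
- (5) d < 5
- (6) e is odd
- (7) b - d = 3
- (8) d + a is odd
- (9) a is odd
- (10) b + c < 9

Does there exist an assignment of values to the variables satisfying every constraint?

Satisfiable

The assignment a = 3, b = 5, c = 3, d = 2, e = 1 works:
  constraint 2 holds since d - e = 1.
  constraint 7 holds since b - d = 3.
The rest check out directly.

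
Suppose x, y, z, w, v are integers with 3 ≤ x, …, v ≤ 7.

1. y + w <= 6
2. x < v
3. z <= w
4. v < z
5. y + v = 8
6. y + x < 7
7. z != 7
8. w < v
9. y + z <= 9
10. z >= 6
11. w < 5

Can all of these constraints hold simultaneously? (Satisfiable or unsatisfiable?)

Unsatisfiable

From constraints 3 and 10: w ≥ z and z ≥ 6, so w ≥ 6. From constraint 11: w ≤ 4. But 4 < 6, so no value of w works.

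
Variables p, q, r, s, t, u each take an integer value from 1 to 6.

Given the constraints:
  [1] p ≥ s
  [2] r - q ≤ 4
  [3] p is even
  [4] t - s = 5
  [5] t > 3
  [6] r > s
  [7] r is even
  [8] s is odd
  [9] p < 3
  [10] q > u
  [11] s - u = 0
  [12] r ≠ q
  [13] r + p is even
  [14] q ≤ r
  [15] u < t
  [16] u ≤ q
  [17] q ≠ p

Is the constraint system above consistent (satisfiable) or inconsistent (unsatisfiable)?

The assignment p = 2, q = 5, r = 6, s = 1, t = 6, u = 1 works:
  constraint 2 holds since r - q = 1.
  constraint 4 holds since t - s = 5.
The rest check out directly.

Satisfiable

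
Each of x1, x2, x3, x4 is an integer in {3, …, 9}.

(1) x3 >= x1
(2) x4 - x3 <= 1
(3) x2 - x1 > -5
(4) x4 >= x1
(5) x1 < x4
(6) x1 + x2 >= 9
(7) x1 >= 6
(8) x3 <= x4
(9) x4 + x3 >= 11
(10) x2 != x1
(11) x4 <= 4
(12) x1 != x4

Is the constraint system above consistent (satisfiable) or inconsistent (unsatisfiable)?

From constraints 1 and 7: x3 ≥ x1 and x1 ≥ 6, so x3 ≥ 6. From constraints 8 and 11: x3 ≤ x4 and x4 ≤ 4, so x3 ≤ 4. But 4 < 6, so no value of x3 works.

Unsatisfiable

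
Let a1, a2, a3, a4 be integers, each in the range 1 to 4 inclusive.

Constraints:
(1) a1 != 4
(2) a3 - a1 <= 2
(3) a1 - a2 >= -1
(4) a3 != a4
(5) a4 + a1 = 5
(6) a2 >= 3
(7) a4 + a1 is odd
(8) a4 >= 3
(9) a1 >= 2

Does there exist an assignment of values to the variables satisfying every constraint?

Satisfiable

The assignment a1 = 2, a2 = 3, a3 = 4, a4 = 3 works:
  constraint 2 holds since a3 - a1 = 2.
  constraint 3 holds since a1 - a2 = -1.
  constraint 5 holds since a4 + a1 = 5.
The rest check out directly.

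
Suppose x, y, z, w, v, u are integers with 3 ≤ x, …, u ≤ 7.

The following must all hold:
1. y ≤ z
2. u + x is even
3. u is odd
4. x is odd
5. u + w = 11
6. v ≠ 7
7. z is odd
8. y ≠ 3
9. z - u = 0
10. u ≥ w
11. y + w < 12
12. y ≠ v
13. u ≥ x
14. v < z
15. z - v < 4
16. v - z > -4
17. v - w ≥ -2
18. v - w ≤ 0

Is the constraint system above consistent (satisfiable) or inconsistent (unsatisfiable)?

Satisfiable

Try x = 7, y = 5, z = 7, w = 4, v = 4, u = 7.
Check constraint 5: u + w = 11; constraint 9: z - u = 0; constraint 11: y + w = 9. The remaining constraints are straightforward to verify.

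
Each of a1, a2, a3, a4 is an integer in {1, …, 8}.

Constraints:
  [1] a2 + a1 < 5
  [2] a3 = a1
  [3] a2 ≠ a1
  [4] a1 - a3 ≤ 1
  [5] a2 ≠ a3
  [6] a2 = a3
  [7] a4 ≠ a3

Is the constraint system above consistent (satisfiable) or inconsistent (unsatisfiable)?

From constraints 2 and 6, a2 = a3 = a1, so a2 = a1. But constraint 3 says a2 ≠ a1. Contradiction.

Unsatisfiable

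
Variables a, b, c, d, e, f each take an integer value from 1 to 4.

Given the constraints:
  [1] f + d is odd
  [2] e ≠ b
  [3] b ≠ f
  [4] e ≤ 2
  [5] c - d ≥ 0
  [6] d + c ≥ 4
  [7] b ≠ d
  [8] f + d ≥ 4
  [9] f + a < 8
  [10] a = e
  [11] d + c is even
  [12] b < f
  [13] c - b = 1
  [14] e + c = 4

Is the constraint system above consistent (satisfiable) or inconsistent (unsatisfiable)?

Satisfiable

Try a = 1, b = 2, c = 3, d = 1, e = 1, f = 4.
Check constraint 5: c - d = 2; constraint 6: d + c = 4. The remaining constraints are straightforward to verify.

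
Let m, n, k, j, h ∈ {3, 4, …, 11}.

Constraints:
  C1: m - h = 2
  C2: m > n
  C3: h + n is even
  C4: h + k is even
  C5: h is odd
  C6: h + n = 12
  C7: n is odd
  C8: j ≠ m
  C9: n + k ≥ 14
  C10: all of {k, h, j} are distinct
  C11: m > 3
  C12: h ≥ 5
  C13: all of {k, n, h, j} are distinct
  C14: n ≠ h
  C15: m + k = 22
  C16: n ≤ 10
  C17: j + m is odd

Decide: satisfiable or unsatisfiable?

Satisfiable

One satisfying assignment is m = 11, n = 3, k = 11, j = 10, h = 9.
For the less obvious constraints — constraint 1: m - h = 2; constraint 6: h + n = 12; constraint 9: n + k = 14 — and the others hold by inspection.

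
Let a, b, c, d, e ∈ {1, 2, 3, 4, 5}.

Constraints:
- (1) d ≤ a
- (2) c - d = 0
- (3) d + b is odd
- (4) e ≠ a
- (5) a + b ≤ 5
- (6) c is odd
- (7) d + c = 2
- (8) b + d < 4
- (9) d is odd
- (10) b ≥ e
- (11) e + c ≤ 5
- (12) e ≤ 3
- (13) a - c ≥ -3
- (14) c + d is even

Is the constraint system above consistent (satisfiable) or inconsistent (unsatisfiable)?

The assignment a = 1, b = 2, c = 1, d = 1, e = 2 works:
  constraint 2 holds since c - d = 0.
  constraint 5 holds since a + b = 3.
The rest check out directly.

Satisfiable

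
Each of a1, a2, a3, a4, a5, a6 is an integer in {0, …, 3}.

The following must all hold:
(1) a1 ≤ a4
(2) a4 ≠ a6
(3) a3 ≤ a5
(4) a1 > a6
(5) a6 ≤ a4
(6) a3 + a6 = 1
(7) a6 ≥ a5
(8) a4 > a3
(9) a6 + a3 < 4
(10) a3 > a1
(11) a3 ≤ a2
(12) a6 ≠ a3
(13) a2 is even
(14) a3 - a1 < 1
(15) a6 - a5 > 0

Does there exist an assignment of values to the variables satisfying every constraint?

Constraints 3, 4, 10, and 15 give a1 < a3, a3 ≤ a5, a5 < a6, a6 < a1. Chaining: a1 < a3 ≤ a5 < a6 < a1, which forces a1 < a1 — impossible.

Unsatisfiable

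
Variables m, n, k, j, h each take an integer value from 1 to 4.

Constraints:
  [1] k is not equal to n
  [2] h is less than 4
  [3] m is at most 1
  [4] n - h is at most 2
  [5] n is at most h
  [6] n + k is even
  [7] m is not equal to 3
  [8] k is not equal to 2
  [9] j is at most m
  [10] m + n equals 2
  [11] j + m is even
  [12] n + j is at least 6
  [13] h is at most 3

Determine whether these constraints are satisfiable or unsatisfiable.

Unsatisfiable

From constraints 5 and 13: n ≤ h ≤ 3. From constraints 3 and 9: j ≤ m ≤ 1. Hence n + j ≤ 4. But constraint 12 requires n + j ≥ 6, and 6 > 4. Contradiction.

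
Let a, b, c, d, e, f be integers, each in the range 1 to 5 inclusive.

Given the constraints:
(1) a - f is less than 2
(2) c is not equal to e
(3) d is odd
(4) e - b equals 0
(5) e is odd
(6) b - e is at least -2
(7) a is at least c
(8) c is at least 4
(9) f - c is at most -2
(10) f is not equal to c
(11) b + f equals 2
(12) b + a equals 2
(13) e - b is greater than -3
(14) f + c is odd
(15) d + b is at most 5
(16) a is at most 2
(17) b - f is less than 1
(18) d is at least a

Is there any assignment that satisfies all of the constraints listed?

Unsatisfiable

From constraint 8: c ≥ 4. From constraints 7 and 16: c ≤ a and a ≤ 2, so c ≤ 2. But 2 < 4, so no value of c works.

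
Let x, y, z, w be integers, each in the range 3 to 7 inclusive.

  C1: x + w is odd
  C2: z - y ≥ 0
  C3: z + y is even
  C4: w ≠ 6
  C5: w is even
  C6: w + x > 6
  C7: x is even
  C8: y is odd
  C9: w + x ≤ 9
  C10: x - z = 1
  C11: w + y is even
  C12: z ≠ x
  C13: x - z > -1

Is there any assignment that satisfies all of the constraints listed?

Constraint 7 makes x even and constraint 5 makes w even, so x + w must be even. Constraint 1 says x + w is odd — contradiction.

Unsatisfiable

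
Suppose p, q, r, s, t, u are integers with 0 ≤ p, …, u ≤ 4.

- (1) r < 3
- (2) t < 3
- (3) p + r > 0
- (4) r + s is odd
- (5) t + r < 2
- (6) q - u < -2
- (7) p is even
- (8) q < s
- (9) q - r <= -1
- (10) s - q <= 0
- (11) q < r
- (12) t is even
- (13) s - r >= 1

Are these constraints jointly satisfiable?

Unsatisfiable

Constraints 9, 10, and 13 give r − q ≥ 1, q − s ≥ 0, s − r ≥ 1.
Adding all 3 inequalities: the left sides telescope to 0, and the right sides sum to 1 + 0 + 1 = 2. So 0 ≥ 2, which is false.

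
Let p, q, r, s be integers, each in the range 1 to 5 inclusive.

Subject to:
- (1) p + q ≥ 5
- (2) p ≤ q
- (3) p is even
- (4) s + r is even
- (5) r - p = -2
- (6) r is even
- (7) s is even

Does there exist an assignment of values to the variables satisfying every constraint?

One satisfying assignment is p = 4, q = 4, r = 2, s = 4.
For the less obvious constraints — constraint 1: p + q = 8; constraint 5: r - p = -2 — and the others hold by inspection.

Satisfiable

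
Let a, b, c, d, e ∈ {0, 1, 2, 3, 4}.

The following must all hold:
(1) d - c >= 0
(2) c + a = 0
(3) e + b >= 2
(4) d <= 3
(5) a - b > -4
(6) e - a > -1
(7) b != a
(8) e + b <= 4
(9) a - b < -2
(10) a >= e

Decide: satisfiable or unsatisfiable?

The assignment a = 0, b = 3, c = 0, d = 0, e = 0 works:
  constraint 1 holds since d - c = 0.
  constraint 2 holds since c + a = 0.
The rest check out directly.

Satisfiable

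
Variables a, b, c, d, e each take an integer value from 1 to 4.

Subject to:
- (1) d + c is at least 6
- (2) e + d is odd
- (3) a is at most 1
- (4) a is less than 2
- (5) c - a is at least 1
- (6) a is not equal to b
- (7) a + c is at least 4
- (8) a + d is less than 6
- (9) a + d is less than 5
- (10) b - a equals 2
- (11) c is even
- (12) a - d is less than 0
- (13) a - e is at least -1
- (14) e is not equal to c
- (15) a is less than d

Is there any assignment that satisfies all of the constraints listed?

Satisfiable

One satisfying assignment is a = 1, b = 3, c = 4, d = 3, e = 2.
For the less obvious constraints — constraint 1: d + c = 7; constraint 5: c - a = 3 — and the others hold by inspection.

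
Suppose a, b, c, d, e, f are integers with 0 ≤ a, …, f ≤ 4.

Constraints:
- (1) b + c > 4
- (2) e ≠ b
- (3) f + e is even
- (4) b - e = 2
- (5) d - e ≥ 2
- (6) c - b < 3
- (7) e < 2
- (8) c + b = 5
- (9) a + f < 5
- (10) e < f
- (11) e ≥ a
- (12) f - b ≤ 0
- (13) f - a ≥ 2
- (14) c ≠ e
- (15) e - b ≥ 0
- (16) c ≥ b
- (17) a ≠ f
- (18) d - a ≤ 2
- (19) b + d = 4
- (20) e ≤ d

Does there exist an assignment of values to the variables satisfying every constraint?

Constraints 5, 12, 13, 15, and 18 give b − f ≥ 0, f − a ≥ 2, a − d ≥ -2, d − e ≥ 2, e − b ≥ 0.
Adding all 5 inequalities: the left sides telescope to 0, and the right sides sum to 0 + 2 + (-2) + 2 + 0 = 2. So 0 ≥ 2, which is false.

Unsatisfiable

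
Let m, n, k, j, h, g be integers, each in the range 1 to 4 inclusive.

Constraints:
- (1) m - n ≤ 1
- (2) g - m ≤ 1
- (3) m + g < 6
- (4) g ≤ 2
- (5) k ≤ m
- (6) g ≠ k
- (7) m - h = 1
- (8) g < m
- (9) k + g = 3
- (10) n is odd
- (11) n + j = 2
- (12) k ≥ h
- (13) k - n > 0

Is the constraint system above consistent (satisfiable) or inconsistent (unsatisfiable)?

Satisfiable

The assignment m = 2, n = 1, k = 2, j = 1, h = 1, g = 1 works:
  constraint 1 holds since m - n = 1.
  constraint 2 holds since g - m = -1.
  constraint 3 holds since m + g = 3.
The rest check out directly.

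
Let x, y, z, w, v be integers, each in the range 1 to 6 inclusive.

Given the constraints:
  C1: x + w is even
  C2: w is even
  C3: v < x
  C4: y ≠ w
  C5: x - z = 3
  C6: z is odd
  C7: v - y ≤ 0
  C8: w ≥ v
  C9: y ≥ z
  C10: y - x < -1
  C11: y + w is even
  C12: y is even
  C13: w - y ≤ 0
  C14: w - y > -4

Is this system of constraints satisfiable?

Satisfiable

One satisfying assignment is x = 6, y = 4, z = 3, w = 2, v = 1.
For the less obvious constraints — constraint 5: x - z = 3; constraint 7: v - y = -3; constraint 10: y - x = -2 — and the others hold by inspection.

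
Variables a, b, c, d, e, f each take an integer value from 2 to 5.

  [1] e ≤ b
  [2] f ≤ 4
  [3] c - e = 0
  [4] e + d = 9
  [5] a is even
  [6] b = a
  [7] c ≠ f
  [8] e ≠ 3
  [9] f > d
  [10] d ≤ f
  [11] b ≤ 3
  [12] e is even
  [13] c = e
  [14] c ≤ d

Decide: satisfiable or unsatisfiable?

Unsatisfiable

From constraints 1 and 11: e ≤ b ≤ 3. From constraints 2 and 10: d ≤ f ≤ 4. Hence e + d ≤ 7. But constraint 4 requires e + d = 9, and 9 > 7. Contradiction.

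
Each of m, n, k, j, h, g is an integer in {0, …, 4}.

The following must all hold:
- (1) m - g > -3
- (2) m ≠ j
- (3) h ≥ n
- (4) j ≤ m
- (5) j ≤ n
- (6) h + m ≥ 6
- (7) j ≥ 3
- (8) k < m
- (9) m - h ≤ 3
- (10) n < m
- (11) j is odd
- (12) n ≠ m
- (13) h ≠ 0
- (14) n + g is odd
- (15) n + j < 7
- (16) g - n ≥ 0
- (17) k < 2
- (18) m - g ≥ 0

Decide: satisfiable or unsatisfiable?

Satisfiable

Setting (m, n, k, j, h, g) = (4, 3, 0, 3, 4, 4) satisfies everything: constraint 1: m - g = 0; constraint 6: h + m = 8; constraint 9: m - h = 0, and the others follow.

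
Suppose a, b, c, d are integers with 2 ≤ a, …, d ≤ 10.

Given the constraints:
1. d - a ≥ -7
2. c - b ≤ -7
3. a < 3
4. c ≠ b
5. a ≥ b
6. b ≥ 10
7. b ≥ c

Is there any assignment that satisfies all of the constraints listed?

Unsatisfiable

From constraints 5 and 6: a ≥ b and b ≥ 10, so a ≥ 10. From constraint 3: a ≤ 2. But 2 < 10, so no value of a works.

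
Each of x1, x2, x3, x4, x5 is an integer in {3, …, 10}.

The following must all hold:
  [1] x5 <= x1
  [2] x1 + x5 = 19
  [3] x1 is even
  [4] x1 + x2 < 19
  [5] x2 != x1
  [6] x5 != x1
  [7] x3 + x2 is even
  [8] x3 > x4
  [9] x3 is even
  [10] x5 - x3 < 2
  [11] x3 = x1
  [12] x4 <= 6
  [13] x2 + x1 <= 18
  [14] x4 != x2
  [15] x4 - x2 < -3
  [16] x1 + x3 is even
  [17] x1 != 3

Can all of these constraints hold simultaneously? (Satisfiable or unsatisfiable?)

Satisfiable

Try x1 = 10, x2 = 8, x3 = 10, x4 = 3, x5 = 9.
Check constraint 2: x1 + x5 = 19; constraint 4: x1 + x2 = 18. The remaining constraints are straightforward to verify.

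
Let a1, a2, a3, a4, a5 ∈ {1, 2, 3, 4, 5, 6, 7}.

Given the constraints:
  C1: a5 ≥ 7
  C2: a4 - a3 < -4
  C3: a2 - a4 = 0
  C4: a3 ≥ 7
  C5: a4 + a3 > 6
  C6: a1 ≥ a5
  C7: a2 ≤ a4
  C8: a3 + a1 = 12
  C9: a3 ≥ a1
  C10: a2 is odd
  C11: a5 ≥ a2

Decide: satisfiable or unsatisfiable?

From constraint 4: a3 ≥ 7. From constraints 1 and 6: a1 ≥ a5 ≥ 7. Hence a3 + a1 ≥ 14. But constraint 8 requires a3 + a1 = 12, and 12 < 14. Contradiction.

Unsatisfiable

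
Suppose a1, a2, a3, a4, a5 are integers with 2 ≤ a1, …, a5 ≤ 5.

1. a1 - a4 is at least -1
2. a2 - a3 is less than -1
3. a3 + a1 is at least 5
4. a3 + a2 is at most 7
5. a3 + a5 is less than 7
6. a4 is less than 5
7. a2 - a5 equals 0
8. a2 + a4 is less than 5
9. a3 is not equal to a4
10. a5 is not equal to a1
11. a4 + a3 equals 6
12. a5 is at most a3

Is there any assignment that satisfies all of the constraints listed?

Try a1 = 4, a2 = 2, a3 = 4, a4 = 2, a5 = 2.
Check constraint 1: a1 - a4 = 2; constraint 2: a2 - a3 = -2. The remaining constraints are straightforward to verify.

Satisfiable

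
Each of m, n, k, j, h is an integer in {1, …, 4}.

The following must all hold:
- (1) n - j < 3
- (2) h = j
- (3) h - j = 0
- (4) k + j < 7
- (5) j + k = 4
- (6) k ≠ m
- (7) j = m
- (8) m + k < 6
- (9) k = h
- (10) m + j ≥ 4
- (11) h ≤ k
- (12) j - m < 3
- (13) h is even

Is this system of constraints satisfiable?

Unsatisfiable

From constraints 2, 7, and 9, k = h = j = m, so k = m. But constraint 6 says k ≠ m. Contradiction.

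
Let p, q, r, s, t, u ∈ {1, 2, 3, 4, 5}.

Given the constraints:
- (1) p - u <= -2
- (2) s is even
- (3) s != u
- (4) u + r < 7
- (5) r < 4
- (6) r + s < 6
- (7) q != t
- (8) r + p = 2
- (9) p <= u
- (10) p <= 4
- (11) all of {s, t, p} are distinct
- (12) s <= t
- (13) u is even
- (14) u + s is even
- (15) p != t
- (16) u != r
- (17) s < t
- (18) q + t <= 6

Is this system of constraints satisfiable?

Satisfiable

Setting (p, q, r, s, t, u) = (1, 1, 1, 2, 3, 4) satisfies everything: constraint 1: p - u = -3; constraint 4: u + r = 5, and the others follow.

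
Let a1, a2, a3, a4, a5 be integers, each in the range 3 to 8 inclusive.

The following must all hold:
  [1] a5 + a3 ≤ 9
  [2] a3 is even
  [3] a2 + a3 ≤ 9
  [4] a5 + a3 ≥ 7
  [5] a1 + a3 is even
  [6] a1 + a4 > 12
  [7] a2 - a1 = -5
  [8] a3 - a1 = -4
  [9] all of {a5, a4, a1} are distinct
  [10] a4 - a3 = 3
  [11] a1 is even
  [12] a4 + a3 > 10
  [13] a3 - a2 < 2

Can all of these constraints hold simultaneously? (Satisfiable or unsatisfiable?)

The assignment a1 = 8, a2 = 3, a3 = 4, a4 = 7, a5 = 3 works:
  constraint 1 holds since a5 + a3 = 7.
  constraint 3 holds since a2 + a3 = 7.
The rest check out directly.

Satisfiable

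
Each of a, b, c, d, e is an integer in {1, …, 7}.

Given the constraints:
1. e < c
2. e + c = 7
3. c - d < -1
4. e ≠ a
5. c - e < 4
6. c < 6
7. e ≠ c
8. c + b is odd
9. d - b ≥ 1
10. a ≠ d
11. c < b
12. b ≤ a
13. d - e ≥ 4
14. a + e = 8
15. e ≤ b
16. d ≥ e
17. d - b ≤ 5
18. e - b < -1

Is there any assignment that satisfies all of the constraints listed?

Satisfiable

Setting (a, b, c, d, e) = (5, 5, 4, 7, 3) satisfies everything: constraint 2: e + c = 7; constraint 3: c - d = -3; constraint 5: c - e = 1, and the others follow.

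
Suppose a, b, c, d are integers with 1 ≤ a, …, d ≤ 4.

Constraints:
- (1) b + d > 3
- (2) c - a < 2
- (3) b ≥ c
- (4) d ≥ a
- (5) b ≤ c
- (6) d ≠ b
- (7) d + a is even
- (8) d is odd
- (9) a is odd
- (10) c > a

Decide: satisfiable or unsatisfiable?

Satisfiable

Take a = 1, b = 2, c = 2, d = 3. Then constraint 1: b + d = 5; constraint 2: c - a = 1, and every other listed constraint is also met.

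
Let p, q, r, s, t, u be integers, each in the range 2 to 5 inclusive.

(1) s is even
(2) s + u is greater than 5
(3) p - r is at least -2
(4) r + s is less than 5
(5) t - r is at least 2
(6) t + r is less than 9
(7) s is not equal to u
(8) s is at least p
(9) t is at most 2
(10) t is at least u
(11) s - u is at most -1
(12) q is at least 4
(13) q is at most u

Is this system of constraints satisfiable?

From constraints 12 and 13: u ≥ q and q ≥ 4, so u ≥ 4. From constraints 9 and 10: u ≤ t and t ≤ 2, so u ≤ 2. But 2 < 4, so no value of u works.

Unsatisfiable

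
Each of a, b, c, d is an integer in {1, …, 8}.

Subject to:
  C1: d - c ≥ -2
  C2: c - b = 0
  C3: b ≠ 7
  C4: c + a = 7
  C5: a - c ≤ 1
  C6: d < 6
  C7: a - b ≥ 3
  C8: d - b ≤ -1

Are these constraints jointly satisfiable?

Unsatisfiable

Constraints 1, 5, 7, and 8 give d − c ≥ -2, c − a ≥ -1, a − b ≥ 3, b − d ≥ 1.
Adding all 4 inequalities: the left sides telescope to 0, and the right sides sum to (-2) + (-1) + 3 + 1 = 1. So 0 ≥ 1, which is false.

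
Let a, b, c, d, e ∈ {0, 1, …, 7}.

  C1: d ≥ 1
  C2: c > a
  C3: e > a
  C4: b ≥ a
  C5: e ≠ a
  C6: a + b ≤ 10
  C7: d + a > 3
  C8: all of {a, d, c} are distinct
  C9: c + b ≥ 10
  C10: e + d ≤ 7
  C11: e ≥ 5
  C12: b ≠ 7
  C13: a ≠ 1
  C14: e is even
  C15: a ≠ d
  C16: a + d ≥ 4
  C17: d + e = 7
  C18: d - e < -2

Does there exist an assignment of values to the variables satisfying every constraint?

The assignment a = 3, b = 4, c = 7, d = 1, e = 6 works:
  constraint 6 holds since a + b = 7.
  constraint 7 holds since d + a = 4.
  constraint 9 holds since c + b = 11.
The rest check out directly.

Satisfiable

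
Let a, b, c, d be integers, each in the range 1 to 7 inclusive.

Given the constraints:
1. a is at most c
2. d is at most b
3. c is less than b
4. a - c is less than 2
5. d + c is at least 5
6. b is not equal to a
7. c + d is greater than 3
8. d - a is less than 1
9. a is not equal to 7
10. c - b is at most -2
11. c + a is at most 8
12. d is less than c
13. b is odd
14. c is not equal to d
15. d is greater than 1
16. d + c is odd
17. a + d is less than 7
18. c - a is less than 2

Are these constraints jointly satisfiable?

The assignment a = 3, b = 5, c = 3, d = 2 works:
  constraint 4 holds since a - c = 0.
  constraint 5 holds since d + c = 5.
The rest check out directly.

Satisfiable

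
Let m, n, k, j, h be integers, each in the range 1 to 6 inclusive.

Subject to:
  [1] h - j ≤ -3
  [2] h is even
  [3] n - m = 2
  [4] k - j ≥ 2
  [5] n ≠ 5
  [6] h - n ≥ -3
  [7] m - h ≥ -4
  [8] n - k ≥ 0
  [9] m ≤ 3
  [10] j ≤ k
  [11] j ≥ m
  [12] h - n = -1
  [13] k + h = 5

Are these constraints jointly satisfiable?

Unsatisfiable

Constraints 1, 4, 6, and 8 give k − j ≥ 2, j − h ≥ 3, h − n ≥ -3, n − k ≥ 0.
Adding all 4 inequalities: the left sides telescope to 0, and the right sides sum to 2 + 3 + (-3) + 0 = 2. So 0 ≥ 2, which is false.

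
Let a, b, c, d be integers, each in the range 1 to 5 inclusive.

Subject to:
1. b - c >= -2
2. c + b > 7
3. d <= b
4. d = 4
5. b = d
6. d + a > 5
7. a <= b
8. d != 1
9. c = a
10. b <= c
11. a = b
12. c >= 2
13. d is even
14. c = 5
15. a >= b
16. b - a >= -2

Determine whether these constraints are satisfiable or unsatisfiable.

Constraint 14 fixes c = 5 and constraint 4 fixes d = 4. Constraints 5, 9, and 11 give c = a = b = d, so c = d. But 5 ≠ 4 — contradiction.

Unsatisfiable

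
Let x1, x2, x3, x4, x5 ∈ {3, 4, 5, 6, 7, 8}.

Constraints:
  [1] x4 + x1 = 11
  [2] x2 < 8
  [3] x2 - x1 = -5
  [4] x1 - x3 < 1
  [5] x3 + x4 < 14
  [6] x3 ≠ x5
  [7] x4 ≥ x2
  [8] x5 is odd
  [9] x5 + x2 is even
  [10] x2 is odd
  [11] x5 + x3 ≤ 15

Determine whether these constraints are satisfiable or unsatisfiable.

Satisfiable

Take x1 = 8, x2 = 3, x3 = 8, x4 = 3, x5 = 5. Then constraint 1: x4 + x1 = 11; constraint 3: x2 - x1 = -5; constraint 4: x1 - x3 = 0, and every other listed constraint is also met.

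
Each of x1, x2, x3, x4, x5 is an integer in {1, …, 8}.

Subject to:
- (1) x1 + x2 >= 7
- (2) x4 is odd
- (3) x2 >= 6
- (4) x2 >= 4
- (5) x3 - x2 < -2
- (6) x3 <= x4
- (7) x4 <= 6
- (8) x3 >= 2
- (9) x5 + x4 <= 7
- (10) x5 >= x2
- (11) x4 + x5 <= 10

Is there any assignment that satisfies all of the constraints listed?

From constraints 3 and 10: x5 ≥ x2 ≥ 6. From constraints 6 and 8: x4 ≥ x3 ≥ 2. Hence x5 + x4 ≥ 8. But constraint 9 requires x5 + x4 ≤ 7, and 7 < 8. Contradiction.

Unsatisfiable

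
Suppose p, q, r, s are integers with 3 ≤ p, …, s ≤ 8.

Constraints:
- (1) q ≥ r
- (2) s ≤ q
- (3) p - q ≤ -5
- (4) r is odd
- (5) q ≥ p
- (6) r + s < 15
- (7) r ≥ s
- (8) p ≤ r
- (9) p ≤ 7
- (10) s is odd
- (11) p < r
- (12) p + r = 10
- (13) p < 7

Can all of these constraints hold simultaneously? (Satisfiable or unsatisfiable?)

Satisfiable

Try p = 3, q = 8, r = 7, s = 7.
Check constraint 3: p - q = -5; constraint 6: r + s = 14; constraint 12: p + r = 10. The remaining constraints are straightforward to verify.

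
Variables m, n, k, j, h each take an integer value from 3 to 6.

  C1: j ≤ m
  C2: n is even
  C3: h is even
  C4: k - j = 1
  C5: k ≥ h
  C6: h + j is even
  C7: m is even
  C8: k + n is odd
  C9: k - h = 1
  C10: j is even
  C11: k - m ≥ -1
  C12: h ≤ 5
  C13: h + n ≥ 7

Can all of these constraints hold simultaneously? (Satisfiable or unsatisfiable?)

Take m = 4, n = 4, k = 5, j = 4, h = 4. Then constraint 4: k - j = 1; constraint 9: k - h = 1; constraint 11: k - m = 1, and every other listed constraint is also met.

Satisfiable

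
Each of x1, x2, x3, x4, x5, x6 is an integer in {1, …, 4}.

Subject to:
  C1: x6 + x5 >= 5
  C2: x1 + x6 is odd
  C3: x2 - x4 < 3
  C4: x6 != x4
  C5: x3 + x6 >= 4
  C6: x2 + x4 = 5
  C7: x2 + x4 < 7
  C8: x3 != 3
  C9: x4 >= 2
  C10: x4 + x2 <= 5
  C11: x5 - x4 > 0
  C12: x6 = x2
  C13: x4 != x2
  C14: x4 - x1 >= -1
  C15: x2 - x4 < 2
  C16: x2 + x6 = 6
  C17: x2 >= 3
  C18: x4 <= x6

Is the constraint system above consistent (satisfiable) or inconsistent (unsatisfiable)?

Satisfiable

Setting (x1, x2, x3, x4, x5, x6) = (2, 3, 2, 2, 4, 3) satisfies everything: constraint 1: x6 + x5 = 7; constraint 3: x2 - x4 = 1; constraint 5: x3 + x6 = 5, and the others follow.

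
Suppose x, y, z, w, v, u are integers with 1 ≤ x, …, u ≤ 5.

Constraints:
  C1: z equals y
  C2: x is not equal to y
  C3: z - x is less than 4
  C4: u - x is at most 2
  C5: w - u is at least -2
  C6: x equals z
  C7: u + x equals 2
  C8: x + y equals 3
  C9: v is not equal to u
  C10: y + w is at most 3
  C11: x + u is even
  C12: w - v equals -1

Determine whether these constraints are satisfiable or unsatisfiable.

Unsatisfiable

From constraints 1 and 6, x = z = y, so x = y. But constraint 2 says x ≠ y. Contradiction.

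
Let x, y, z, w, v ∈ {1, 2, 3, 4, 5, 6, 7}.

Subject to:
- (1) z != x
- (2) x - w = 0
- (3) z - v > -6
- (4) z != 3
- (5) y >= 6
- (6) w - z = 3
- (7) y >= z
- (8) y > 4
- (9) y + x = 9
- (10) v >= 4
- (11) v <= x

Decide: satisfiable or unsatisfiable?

Unsatisfiable

From constraint 5: y ≥ 6. From constraints 10 and 11: x ≥ v ≥ 4. Hence y + x ≥ 10. But constraint 9 requires y + x = 9, and 9 < 10. Contradiction.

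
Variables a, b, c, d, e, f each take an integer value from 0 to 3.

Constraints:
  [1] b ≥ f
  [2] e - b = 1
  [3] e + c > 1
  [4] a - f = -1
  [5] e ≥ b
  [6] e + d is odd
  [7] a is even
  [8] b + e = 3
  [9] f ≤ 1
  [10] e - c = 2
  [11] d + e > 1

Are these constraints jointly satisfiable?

Setting (a, b, c, d, e, f) = (0, 1, 0, 1, 2, 1) satisfies everything: constraint 2: e - b = 1; constraint 3: e + c = 2, and the others follow.

Satisfiable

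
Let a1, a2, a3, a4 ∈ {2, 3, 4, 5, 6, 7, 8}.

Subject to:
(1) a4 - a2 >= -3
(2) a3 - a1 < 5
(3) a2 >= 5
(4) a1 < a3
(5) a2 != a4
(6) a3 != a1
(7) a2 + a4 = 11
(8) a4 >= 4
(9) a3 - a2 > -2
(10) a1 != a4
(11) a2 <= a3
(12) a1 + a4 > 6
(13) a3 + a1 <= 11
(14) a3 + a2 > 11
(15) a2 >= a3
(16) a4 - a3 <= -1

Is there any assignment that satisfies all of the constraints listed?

Satisfiable

Try a1 = 4, a2 = 6, a3 = 6, a4 = 5.
Check constraint 1: a4 - a2 = -1; constraint 2: a3 - a1 = 2; constraint 7: a2 + a4 = 11. The remaining constraints are straightforward to verify.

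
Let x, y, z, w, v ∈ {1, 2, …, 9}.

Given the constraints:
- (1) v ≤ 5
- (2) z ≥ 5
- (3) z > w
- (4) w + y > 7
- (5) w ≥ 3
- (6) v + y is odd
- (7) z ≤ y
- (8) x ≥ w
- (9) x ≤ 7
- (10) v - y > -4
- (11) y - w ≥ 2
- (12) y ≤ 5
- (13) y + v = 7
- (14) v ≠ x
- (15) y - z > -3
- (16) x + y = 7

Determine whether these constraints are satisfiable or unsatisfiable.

From constraints 5 and 8: x ≥ w ≥ 3. From constraints 2 and 7: y ≥ z ≥ 5. Hence x + y ≥ 8. But constraint 16 requires x + y = 7, and 7 < 8. Contradiction.

Unsatisfiable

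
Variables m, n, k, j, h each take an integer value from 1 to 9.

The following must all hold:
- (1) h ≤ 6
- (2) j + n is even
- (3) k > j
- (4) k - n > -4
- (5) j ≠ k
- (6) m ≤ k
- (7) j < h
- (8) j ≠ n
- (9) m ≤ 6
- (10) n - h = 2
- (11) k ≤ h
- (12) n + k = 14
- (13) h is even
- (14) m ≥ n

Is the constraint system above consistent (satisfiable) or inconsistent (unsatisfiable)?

From constraints 9 and 14: n ≤ m ≤ 6. From constraints 1 and 11: k ≤ h ≤ 6. Hence n + k ≤ 12. But constraint 12 requires n + k = 14, and 14 > 12. Contradiction.

Unsatisfiable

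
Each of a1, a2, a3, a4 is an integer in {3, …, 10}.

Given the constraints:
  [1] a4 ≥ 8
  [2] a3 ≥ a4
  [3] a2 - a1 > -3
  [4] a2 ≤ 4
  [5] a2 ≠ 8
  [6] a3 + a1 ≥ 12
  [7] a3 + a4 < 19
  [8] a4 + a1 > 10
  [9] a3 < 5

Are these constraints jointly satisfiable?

Unsatisfiable

From constraints 1 and 2: a3 ≥ a4 and a4 ≥ 8, so a3 ≥ 8. From constraint 9: a3 ≤ 4. But 4 < 8, so no value of a3 works.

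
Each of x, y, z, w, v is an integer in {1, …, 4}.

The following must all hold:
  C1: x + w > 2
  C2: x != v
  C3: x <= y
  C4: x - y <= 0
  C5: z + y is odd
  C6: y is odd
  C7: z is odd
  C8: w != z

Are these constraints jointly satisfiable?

Unsatisfiable

Constraint 7 makes z odd and constraint 6 makes y odd, so z + y must be even. Constraint 5 says z + y is odd — contradiction.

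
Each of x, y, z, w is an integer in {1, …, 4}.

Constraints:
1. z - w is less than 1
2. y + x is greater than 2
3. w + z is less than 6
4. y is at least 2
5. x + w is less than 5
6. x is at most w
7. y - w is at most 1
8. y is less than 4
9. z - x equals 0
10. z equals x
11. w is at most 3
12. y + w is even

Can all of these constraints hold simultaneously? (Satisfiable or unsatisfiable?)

Try x = 2, y = 2, z = 2, w = 2.
Check constraint 1: z - w = 0; constraint 2: y + x = 4. The remaining constraints are straightforward to verify.

Satisfiable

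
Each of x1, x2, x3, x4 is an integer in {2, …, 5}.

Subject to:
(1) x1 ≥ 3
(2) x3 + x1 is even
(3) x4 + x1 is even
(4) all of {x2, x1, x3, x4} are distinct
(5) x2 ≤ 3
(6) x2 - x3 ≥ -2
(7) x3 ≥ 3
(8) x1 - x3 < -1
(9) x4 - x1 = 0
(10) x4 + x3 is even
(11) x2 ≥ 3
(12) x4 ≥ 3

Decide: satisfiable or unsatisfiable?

Unsatisfiable

Constraints 1, 7, 11, and 12 confine each of x2, x1, x3, x4 to the 3 values {3, …, 5} (the domain already gives each ≤ 5).
Constraint 4 requires all 4 of them to be distinct, but only 3 values are available — impossible by the pigeonhole principle.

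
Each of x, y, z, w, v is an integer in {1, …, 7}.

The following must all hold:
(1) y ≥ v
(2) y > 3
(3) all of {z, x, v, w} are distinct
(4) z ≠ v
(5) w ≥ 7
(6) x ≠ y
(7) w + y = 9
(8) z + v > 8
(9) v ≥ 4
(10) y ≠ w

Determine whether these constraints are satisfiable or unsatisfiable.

Unsatisfiable

From constraint 5: w ≥ 7. From constraints 1 and 9: y ≥ v ≥ 4. Hence w + y ≥ 11. But constraint 7 requires w + y = 9, and 9 < 11. Contradiction.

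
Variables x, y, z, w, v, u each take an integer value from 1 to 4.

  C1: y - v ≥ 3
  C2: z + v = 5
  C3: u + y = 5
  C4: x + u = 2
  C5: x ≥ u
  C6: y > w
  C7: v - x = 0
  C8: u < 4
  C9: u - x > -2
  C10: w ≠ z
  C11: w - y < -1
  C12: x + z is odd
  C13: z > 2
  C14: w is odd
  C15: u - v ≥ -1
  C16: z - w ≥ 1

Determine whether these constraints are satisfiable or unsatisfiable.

Try x = 1, y = 4, z = 4, w = 1, v = 1, u = 1.
Check constraint 1: y - v = 3; constraint 2: z + v = 5. The remaining constraints are straightforward to verify.

Satisfiable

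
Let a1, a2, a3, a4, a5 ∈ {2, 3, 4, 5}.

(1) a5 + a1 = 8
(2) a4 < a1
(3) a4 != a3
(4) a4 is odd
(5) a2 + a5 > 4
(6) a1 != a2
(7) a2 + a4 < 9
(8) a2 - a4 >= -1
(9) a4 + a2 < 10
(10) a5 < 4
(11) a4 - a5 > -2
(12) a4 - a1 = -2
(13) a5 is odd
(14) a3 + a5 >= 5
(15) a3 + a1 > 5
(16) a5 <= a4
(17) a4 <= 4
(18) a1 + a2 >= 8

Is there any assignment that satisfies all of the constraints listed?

Satisfiable

One satisfying assignment is a1 = 5, a2 = 4, a3 = 2, a4 = 3, a5 = 3.
For the less obvious constraints — constraint 1: a5 + a1 = 8; constraint 5: a2 + a5 = 7; constraint 7: a2 + a4 = 7 — and the others hold by inspection.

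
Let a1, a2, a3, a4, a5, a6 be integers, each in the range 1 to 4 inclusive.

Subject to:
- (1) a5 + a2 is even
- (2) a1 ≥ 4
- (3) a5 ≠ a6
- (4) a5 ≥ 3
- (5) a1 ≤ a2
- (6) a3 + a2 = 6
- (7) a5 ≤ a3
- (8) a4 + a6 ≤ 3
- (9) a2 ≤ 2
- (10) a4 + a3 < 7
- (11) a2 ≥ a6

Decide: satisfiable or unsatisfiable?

From constraints 4 and 7: a3 ≥ a5 ≥ 3. From constraints 2 and 5: a2 ≥ a1 ≥ 4. Hence a3 + a2 ≥ 7. But constraint 6 requires a3 + a2 = 6, and 6 < 7. Contradiction.

Unsatisfiable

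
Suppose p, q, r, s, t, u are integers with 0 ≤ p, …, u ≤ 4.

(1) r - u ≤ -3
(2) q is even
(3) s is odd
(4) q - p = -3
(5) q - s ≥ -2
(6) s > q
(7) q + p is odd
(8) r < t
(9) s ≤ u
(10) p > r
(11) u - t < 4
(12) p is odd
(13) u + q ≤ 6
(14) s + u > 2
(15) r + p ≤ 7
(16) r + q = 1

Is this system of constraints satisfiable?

Setting (p, q, r, s, t, u) = (3, 0, 1, 1, 2, 4) satisfies everything: constraint 1: r - u = -3; constraint 4: q - p = -3; constraint 5: q - s = -1, and the others follow.

Satisfiable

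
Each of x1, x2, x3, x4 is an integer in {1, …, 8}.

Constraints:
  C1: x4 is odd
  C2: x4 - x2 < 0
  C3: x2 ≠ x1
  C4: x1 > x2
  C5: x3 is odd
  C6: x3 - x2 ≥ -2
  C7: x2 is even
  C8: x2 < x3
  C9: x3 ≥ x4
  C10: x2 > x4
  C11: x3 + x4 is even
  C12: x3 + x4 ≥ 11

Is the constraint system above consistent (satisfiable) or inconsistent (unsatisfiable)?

Satisfiable

Take x1 = 8, x2 = 6, x3 = 7, x4 = 5. Then constraint 2: x4 - x2 = -1; constraint 6: x3 - x2 = 1; constraint 12: x3 + x4 = 12, and every other listed constraint is also met.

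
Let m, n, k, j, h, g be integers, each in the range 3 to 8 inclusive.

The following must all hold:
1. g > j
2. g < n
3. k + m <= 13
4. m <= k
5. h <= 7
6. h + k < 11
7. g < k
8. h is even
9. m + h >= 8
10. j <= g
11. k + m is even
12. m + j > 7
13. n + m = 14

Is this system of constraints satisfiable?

Satisfiable

Try m = 6, n = 8, k = 6, j = 4, h = 4, g = 5.
Check constraint 3: k + m = 12; constraint 6: h + k = 10; constraint 9: m + h = 10. The remaining constraints are straightforward to verify.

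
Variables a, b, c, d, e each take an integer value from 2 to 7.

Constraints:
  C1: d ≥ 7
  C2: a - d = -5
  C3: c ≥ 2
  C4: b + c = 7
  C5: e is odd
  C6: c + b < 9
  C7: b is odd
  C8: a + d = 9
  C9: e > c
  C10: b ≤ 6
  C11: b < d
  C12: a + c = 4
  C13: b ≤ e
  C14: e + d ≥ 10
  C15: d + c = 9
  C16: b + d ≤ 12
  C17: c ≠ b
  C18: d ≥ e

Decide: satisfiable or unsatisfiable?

Satisfiable

Try a = 2, b = 5, c = 2, d = 7, e = 5.
Check constraint 2: a - d = -5; constraint 4: b + c = 7; constraint 6: c + b = 7. The remaining constraints are straightforward to verify.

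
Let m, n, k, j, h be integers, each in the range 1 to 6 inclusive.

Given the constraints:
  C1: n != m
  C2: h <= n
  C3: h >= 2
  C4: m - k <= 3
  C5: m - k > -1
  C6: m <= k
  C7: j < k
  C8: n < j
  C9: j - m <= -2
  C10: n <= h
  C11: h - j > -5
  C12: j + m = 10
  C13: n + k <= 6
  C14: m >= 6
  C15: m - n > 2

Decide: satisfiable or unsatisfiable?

Unsatisfiable

From constraints 2 and 3: n ≥ h ≥ 2. From constraints 6 and 14: k ≥ m ≥ 6. Hence n + k ≥ 8. But constraint 13 requires n + k ≤ 6, and 6 < 8. Contradiction.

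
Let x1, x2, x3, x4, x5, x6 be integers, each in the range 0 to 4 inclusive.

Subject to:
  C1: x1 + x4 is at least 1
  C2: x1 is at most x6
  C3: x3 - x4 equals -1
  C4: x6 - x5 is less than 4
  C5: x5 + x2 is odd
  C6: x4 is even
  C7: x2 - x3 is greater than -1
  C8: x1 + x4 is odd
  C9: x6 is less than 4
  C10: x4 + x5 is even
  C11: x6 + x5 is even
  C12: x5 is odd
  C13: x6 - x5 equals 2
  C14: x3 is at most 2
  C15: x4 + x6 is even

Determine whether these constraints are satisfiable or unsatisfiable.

Unsatisfiable

Constraint 6 makes x4 even and constraint 12 makes x5 odd, so x4 + x5 must be odd. Constraint 10 says x4 + x5 is even — contradiction.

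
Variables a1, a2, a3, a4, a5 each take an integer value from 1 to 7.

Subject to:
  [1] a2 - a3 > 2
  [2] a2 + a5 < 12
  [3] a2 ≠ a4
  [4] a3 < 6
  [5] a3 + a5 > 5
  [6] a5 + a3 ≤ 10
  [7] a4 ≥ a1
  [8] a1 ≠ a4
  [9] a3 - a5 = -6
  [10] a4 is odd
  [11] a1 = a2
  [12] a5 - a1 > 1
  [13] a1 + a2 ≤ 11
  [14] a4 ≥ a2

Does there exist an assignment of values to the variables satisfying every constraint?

Try a1 = 4, a2 = 4, a3 = 1, a4 = 7, a5 = 7.
Check constraint 1: a2 - a3 = 3; constraint 2: a2 + a5 = 11. The remaining constraints are straightforward to verify.

Satisfiable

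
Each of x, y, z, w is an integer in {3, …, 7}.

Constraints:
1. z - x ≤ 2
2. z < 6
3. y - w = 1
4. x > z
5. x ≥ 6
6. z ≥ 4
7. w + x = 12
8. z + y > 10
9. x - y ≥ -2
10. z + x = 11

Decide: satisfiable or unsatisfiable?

The assignment x = 6, y = 7, z = 5, w = 6 works:
  constraint 1 holds since z - x = -1.
  constraint 3 holds since y - w = 1.
  constraint 7 holds since w + x = 12.
The rest check out directly.

Satisfiable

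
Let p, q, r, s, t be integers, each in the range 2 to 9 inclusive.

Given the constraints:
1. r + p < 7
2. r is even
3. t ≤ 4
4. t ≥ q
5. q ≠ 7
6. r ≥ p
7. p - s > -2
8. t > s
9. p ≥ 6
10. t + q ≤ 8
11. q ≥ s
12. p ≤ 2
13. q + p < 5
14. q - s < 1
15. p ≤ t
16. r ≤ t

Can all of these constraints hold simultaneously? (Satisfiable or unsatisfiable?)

From constraints 6 and 9: r ≥ p and p ≥ 6, so r ≥ 6. From constraints 3 and 16: r ≤ t and t ≤ 4, so r ≤ 4. But 4 < 6, so no value of r works.

Unsatisfiable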